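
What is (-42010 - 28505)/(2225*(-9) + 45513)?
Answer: -7835/2832 ≈ -2.7666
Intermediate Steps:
(-42010 - 28505)/(2225*(-9) + 45513) = -70515/(-20025 + 45513) = -70515/25488 = -70515*1/25488 = -7835/2832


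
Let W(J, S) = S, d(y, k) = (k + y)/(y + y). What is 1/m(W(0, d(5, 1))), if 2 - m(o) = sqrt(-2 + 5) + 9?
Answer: -7/46 + sqrt(3)/46 ≈ -0.11452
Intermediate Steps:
d(y, k) = (k + y)/(2*y) (d(y, k) = (k + y)/((2*y)) = (k + y)*(1/(2*y)) = (k + y)/(2*y))
m(o) = -7 - sqrt(3) (m(o) = 2 - (sqrt(-2 + 5) + 9) = 2 - (sqrt(3) + 9) = 2 - (9 + sqrt(3)) = 2 + (-9 - sqrt(3)) = -7 - sqrt(3))
1/m(W(0, d(5, 1))) = 1/(-7 - sqrt(3))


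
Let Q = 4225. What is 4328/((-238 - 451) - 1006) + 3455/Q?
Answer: -497183/286455 ≈ -1.7356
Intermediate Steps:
4328/((-238 - 451) - 1006) + 3455/Q = 4328/((-238 - 451) - 1006) + 3455/4225 = 4328/(-689 - 1006) + 3455*(1/4225) = 4328/(-1695) + 691/845 = 4328*(-1/1695) + 691/845 = -4328/1695 + 691/845 = -497183/286455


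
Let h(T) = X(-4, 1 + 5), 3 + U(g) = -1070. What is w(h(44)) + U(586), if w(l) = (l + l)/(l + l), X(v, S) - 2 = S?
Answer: -1072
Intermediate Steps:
X(v, S) = 2 + S
U(g) = -1073 (U(g) = -3 - 1070 = -1073)
h(T) = 8 (h(T) = 2 + (1 + 5) = 2 + 6 = 8)
w(l) = 1 (w(l) = (2*l)/((2*l)) = (2*l)*(1/(2*l)) = 1)
w(h(44)) + U(586) = 1 - 1073 = -1072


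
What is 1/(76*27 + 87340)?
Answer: 1/89392 ≈ 1.1187e-5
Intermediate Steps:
1/(76*27 + 87340) = 1/(2052 + 87340) = 1/89392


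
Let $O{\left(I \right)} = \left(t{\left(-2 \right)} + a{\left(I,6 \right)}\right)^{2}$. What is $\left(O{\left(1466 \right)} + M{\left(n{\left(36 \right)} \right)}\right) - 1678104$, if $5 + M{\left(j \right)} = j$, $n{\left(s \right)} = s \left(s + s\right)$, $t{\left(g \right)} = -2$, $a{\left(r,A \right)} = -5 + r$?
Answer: $453164$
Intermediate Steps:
$n{\left(s \right)} = 2 s^{2}$ ($n{\left(s \right)} = s 2 s = 2 s^{2}$)
$M{\left(j \right)} = -5 + j$
$O{\left(I \right)} = \left(-7 + I\right)^{2}$ ($O{\left(I \right)} = \left(-2 + \left(-5 + I\right)\right)^{2} = \left(-7 + I\right)^{2}$)
$\left(O{\left(1466 \right)} + M{\left(n{\left(36 \right)} \right)}\right) - 1678104 = \left(\left(-7 + 1466\right)^{2} - \left(5 - 2 \cdot 36^{2}\right)\right) - 1678104 = \left(1459^{2} + \left(-5 + 2 \cdot 1296\right)\right) - 1678104 = \left(2128681 + \left(-5 + 2592\right)\right) - 1678104 = \left(2128681 + 2587\right) - 1678104 = 2131268 - 1678104 = 453164$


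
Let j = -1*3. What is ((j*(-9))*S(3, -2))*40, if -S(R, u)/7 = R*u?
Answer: 45360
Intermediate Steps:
j = -3
S(R, u) = -7*R*u
((j*(-9))*S(3, -2))*40 = ((-3*(-9))*(-7*3*(-2)))*40 = (27*42)*40 = 1134*40 = 45360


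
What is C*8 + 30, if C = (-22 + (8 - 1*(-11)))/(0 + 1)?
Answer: 6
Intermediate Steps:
C = -3 (C = (-22 + (8 + 11))/1 = (-22 + 19)*1 = -3*1 = -3)
C*8 + 30 = -3*8 + 30 = -24 + 30 = 6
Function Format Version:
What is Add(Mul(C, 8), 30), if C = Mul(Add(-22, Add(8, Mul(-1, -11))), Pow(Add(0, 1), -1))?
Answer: 6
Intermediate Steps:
C = -3 (C = Mul(Add(-22, Add(8, 11)), Pow(1, -1)) = Mul(Add(-22, 19), 1) = Mul(-3, 1) = -3)
Add(Mul(C, 8), 30) = Add(Mul(-3, 8), 30) = Add(-24, 30) = 6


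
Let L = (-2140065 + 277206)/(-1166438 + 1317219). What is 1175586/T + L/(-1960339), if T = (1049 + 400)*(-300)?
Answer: -57913517339271079/21414906826289550 ≈ -2.7044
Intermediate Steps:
L = -1862859/150781 ≈ -12.355
T = -434700 (T = 1449*(-300) = -434700)
1175586/T + L/(-1960339) = 1175586/(-434700) - 1862859/150781/(-1960339) = 1175586*(-1/434700) - 1862859/150781*(-1/1960339) = -195931/72450 + 1862859/295581874759 = -57913517339271079/21414906826289550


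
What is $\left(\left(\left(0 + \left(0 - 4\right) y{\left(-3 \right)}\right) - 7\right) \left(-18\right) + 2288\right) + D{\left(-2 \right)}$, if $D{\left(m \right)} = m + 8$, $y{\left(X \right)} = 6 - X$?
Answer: $3068$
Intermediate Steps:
$D{\left(m \right)} = 8 + m$
$\left(\left(\left(0 + \left(0 - 4\right) y{\left(-3 \right)}\right) - 7\right) \left(-18\right) + 2288\right) + D{\left(-2 \right)} = \left(\left(\left(0 + \left(0 - 4\right) \left(6 - -3\right)\right) - 7\right) \left(-18\right) + 2288\right) + \left(8 - 2\right) = \left(\left(\left(0 - 4 \left(6 + 3\right)\right) - 7\right) \left(-18\right) + 2288\right) + 6 = \left(\left(\left(0 - 36\right) - 7\right) \left(-18\right) + 2288\right) + 6 = \left(\left(-36 - 7\right) \left(-18\right) + 2288\right) + 6 = \left(\left(-43\right) \left(-18\right) + 2288\right) + 6 = \left(774 + 2288\right) + 6 = 3062 + 6 = 3068$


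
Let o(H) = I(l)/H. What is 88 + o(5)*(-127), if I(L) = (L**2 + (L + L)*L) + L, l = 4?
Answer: -6164/5 ≈ -1232.8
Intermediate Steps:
I(L) = L + 3*L**2 (I(L) = (L**2 + (2*L)*L) + L = (L**2 + 2*L**2) + L = 3*L**2 + L = L + 3*L**2)
o(H) = 52/H (o(H) = (4*(1 + 3*4))/H = (4*(1 + 12))/H = (4*13)/H = 52/H)
88 + o(5)*(-127) = 88 + (52/5)*(-127) = 88 - 6604/5 = -6164/5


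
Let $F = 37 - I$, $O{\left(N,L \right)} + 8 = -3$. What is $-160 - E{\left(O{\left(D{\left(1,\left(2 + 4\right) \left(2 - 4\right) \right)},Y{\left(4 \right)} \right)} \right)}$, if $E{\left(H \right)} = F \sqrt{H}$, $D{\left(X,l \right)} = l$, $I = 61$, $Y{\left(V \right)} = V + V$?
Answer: $-160 + 24 i \sqrt{11} \approx -160.0 + 79.599 i$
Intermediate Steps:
$Y{\left(V \right)} = 2 V$
$O{\left(N,L \right)} = -11$ ($O{\left(N,L \right)} = -8 - 3 = -11$)
$F = -24$ ($F = 37 - 61 = -24$)
$E{\left(H \right)} = - 24 \sqrt{H}$
$-160 - E{\left(O{\left(D{\left(1,\left(2 + 4\right) \left(2 - 4\right) \right)},Y{\left(4 \right)} \right)} \right)} = -160 - - 24 \sqrt{-11} = -160 - - 24 i \sqrt{11} = -160 + 24 i \sqrt{11}$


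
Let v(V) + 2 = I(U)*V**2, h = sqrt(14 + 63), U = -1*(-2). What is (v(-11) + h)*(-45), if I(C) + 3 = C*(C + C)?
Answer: -27135 - 45*sqrt(77) ≈ -27530.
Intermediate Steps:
U = 2
h = sqrt(77) ≈ 8.7750
I(C) = -3 + 2*C**2 (I(C) = -3 + C*(C + C) = -3 + C*(2*C) = -3 + 2*C**2)
v(V) = -2 + 5*V**2 (v(V) = -2 + (-3 + 2*2**2)*V**2 = -2 + (-3 + 2*4)*V**2 = -2 + (-3 + 8)*V**2 = -2 + 5*V**2)
(v(-11) + h)*(-45) = ((-2 + 5*(-11)**2) + sqrt(77))*(-45) = ((-2 + 5*121) + sqrt(77))*(-45) = ((-2 + 605) + sqrt(77))*(-45) = (603 + sqrt(77))*(-45) = -27135 - 45*sqrt(77)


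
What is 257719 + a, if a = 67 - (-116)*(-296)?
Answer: 223450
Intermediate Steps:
a = -34269 (a = 67 - 116*296 = 67 - 34336 = -34269)
257719 + a = 257719 - 34269 = 223450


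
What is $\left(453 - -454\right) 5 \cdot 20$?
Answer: $90700$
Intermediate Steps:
$\left(453 - -454\right) 5 \cdot 20 = \left(453 + 454\right) 100 = 907 \cdot 100 = 90700$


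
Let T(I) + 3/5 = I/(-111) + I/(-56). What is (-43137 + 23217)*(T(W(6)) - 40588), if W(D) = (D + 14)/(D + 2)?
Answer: 209408298733/259 ≈ 8.0853e+8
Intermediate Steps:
W(D) = (14 + D)/(2 + D)
T(I) = -⅗ - 167*I/6216 (T(I) = -⅗ + (I/(-111) + I/(-56)) = -⅗ + (I*(-1/111) + I*(-1/56)) = -⅗ + (-I/111 - I/56) = -⅗ - 167*I/6216)
(-43137 + 23217)*(T(W(6)) - 40588) = (-43137 + 23217)*((-⅗ - 167*(14 + 6)/(6216*(2 + 6))) - 40588) = -19920*((-⅗ - 167*20/(6216*8)) - 40588) = -19920*((-⅗ - 167*20/49728) - 40588) = -19920*((-⅗ - 167/6216*5/2) - 40588) = -19920*((-⅗ - 835/12432) - 40588) = -19920*(-41471/62160 - 40588) = -19920*(-2522991551/62160) = 209408298733/259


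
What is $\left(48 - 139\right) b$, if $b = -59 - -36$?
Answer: $2093$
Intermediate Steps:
$b = -23$ ($b = -59 + 36 = -23$)
$\left(48 - 139\right) b = \left(48 - 139\right) \left(-23\right) = \left(-91\right) \left(-23\right) = 2093$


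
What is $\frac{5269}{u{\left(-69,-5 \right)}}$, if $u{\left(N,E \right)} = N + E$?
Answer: $- \frac{5269}{74} \approx -71.203$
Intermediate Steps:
$u{\left(N,E \right)} = E + N$
$\frac{5269}{u{\left(-69,-5 \right)}} = \frac{5269}{-5 - 69} = \frac{5269}{-74} = 5269 \left(- \frac{1}{74}\right) = - \frac{5269}{74}$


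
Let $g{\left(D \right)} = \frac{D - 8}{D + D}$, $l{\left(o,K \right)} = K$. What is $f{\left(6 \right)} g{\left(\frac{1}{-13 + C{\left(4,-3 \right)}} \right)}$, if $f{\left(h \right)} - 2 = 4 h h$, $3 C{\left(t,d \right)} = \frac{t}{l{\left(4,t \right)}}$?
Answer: $\frac{22411}{3} \approx 7470.3$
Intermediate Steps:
$C{\left(t,d \right)} = \frac{1}{3}$ ($C{\left(t,d \right)} = \frac{t \frac{1}{t}}{3} = \frac{1}{3} \cdot 1 = \frac{1}{3}$)
$f{\left(h \right)} = 2 + 4 h^{2}$ ($f{\left(h \right)} = 2 + 4 h h = 2 + 4 h^{2}$)
$g{\left(D \right)} = \frac{-8 + D}{2 D}$
$f{\left(6 \right)} g{\left(\frac{1}{-13 + C{\left(4,-3 \right)}} \right)} = \left(2 + 4 \cdot 6^{2}\right) \frac{-8 + \frac{1}{-13 + \frac{1}{3}}}{2 \frac{1}{-13 + \frac{1}{3}}} = \left(2 + 4 \cdot 36\right) \frac{-8 + \frac{1}{- \frac{38}{3}}}{2 \frac{1}{- \frac{38}{3}}} = \left(2 + 144\right) \frac{-8 - \frac{3}{38}}{2 \left(- \frac{3}{38}\right)} = 146 \cdot \frac{1}{2} \left(- \frac{38}{3}\right) \left(- \frac{307}{38}\right) = 146 \cdot \frac{307}{6} = \frac{22411}{3}$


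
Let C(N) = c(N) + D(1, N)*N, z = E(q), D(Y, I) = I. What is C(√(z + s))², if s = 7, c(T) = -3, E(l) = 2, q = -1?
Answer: 36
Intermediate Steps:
z = 2
C(N) = -3 + N² (C(N) = -3 + N*N = -3 + N²)
C(√(z + s))² = (-3 + (√(2 + 7))²)² = (-3 + (√9)²)² = (-3 + 3²)² = (-3 + 9)² = 6² = 36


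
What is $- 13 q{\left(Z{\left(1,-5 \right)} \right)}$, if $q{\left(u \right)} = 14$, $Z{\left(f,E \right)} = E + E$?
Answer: $-182$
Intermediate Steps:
$Z{\left(f,E \right)} = 2 E$
$- 13 q{\left(Z{\left(1,-5 \right)} \right)} = \left(-13\right) 14 = -182$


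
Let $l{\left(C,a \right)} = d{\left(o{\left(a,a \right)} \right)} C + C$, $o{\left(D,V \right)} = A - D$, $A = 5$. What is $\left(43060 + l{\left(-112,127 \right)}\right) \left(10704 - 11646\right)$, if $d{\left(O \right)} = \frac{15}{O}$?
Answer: $- \frac{2468669256}{61} \approx -4.047 \cdot 10^{7}$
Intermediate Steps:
$o{\left(D,V \right)} = 5 - D$
$l{\left(C,a \right)} = C + \frac{15 C}{5 - a}$ ($l{\left(C,a \right)} = \frac{15}{5 - a} C + C = \frac{15 C}{5 - a} + C = C + \frac{15 C}{5 - a}$)
$\left(43060 + l{\left(-112,127 \right)}\right) \left(10704 - 11646\right) = \left(43060 - \frac{112 \left(-20 + 127\right)}{-5 + 127}\right) \left(10704 - 11646\right) = \left(43060 - 112 \cdot \frac{1}{122} \cdot 107\right) \left(-942\right) = \left(43060 - \frac{56}{61} \cdot 107\right) \left(-942\right) = \left(43060 - \frac{5992}{61}\right) \left(-942\right) = \frac{2620668}{61} \left(-942\right) = - \frac{2468669256}{61}$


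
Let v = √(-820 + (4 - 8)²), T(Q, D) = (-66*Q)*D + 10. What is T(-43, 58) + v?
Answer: 164614 + 2*I*√201 ≈ 1.6461e+5 + 28.355*I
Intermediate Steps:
T(Q, D) = 10 - 66*D*Q (T(Q, D) = -66*D*Q + 10 = 10 - 66*D*Q)
v = 2*I*√201 (v = √(-820 + (-4)²) = √(-820 + 16) = √(-804) = 2*I*√201 ≈ 28.355*I)
T(-43, 58) + v = (10 - 66*58*(-43)) + 2*I*√201 = (10 + 164604) + 2*I*√201 = 164614 + 2*I*√201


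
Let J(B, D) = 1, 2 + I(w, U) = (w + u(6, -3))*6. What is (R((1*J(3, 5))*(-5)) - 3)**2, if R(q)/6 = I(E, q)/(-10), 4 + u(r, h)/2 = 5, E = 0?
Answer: 81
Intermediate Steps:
u(r, h) = 2 (u(r, h) = -8 + 2*5 = -8 + 10 = 2)
I(w, U) = 10 + 6*w (I(w, U) = -2 + (w + 2)*6 = -2 + (2 + w)*6 = -2 + (12 + 6*w) = 10 + 6*w)
R(q) = -6 (R(q) = 6*((10 + 6*0)/(-10)) = 6*((10 + 0)*(-1/10)) = 6*(10*(-1/10)) = 6*(-1) = -6)
(R((1*J(3, 5))*(-5)) - 3)**2 = (-6 - 3)**2 = (-9)**2 = 81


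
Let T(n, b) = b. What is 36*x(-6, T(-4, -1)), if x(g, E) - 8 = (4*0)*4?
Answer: 288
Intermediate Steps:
x(g, E) = 8 (x(g, E) = 8 + (4*0)*4 = 8 + 0*4 = 8 + 0 = 8)
36*x(-6, T(-4, -1)) = 36*8 = 288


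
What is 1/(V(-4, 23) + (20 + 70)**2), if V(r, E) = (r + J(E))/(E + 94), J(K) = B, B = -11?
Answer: 39/315895 ≈ 0.00012346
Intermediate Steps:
J(K) = -11
V(r, E) = (-11 + r)/(94 + E) (V(r, E) = (r - 11)/(E + 94) = (-11 + r)/(94 + E))
1/(V(-4, 23) + (20 + 70)**2) = 1/((-11 - 4)/(94 + 23) + (20 + 70)**2) = 1/(-15/117 + 90**2) = 1/((1/117)*(-15) + 8100) = 1/(-5/39 + 8100) = 1/(315895/39) = 39/315895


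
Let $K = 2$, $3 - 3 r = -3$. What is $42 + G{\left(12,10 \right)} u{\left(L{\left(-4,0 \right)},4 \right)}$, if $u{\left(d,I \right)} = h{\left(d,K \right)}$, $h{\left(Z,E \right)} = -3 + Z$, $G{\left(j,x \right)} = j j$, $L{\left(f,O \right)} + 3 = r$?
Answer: $-534$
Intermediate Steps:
$r = 2$ ($r = 1 - -1 = 1 + 1 = 2$)
$L{\left(f,O \right)} = -1$ ($L{\left(f,O \right)} = -3 + 2 = -1$)
$G{\left(j,x \right)} = j^{2}$
$u{\left(d,I \right)} = -3 + d$
$42 + G{\left(12,10 \right)} u{\left(L{\left(-4,0 \right)},4 \right)} = 42 + 12^{2} \left(-3 - 1\right) = 42 + 144 \left(-4\right) = 42 - 576 = -534$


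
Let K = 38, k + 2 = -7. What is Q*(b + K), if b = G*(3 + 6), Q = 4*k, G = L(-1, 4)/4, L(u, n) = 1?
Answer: -1449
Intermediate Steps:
k = -9 (k = -2 - 7 = -9)
G = 1/4 ≈ 0.25000
Q = -36 (Q = 4*(-9) = -36)
b = 9/4 (b = (3 + 6)/4 = (1/4)*9 = 9/4 ≈ 2.2500)
Q*(b + K) = -36*(9/4 + 38) = -36*161/4 = -1449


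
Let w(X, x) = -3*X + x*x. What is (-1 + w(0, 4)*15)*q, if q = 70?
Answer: 16730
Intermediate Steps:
w(X, x) = x² - 3*X (w(X, x) = -3*X + x² = x² - 3*X)
(-1 + w(0, 4)*15)*q = (-1 + (4² - 3*0)*15)*70 = (-1 + (16 + 0)*15)*70 = (-1 + 16*15)*70 = (-1 + 240)*70 = 239*70 = 16730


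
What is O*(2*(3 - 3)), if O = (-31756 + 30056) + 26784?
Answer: 0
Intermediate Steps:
O = 25084 (O = -1700 + 26784 = 25084)
O*(2*(3 - 3)) = 25084*(2*(3 - 3)) = 25084*(2*0) = 25084*0 = 0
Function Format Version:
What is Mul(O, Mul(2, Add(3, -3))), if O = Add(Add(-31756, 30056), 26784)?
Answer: 0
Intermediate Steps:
O = 25084 (O = Add(-1700, 26784) = 25084)
Mul(O, Mul(2, Add(3, -3))) = Mul(25084, Mul(2, Add(3, -3))) = Mul(25084, Mul(2, 0)) = Mul(25084, 0) = 0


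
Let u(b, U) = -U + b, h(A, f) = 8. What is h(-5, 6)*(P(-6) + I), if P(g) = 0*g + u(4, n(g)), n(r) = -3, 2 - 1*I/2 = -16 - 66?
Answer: 1400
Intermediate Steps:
I = 168 (I = 4 - 2*(-16 - 66) = 4 - 2*(-82) = 4 + 164 = 168)
u(b, U) = b - U
P(g) = 7 (P(g) = 0*g + (4 - 1*(-3)) = 0 + (4 + 3) = 0 + 7 = 7)
h(-5, 6)*(P(-6) + I) = 8*(7 + 168) = 8*175 = 1400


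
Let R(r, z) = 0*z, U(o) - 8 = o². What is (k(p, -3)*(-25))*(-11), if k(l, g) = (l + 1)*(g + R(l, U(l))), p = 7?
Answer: -6600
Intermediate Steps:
U(o) = 8 + o²
R(r, z) = 0
k(l, g) = g*(1 + l) (k(l, g) = (l + 1)*(g + 0) = (1 + l)*g = g*(1 + l))
(k(p, -3)*(-25))*(-11) = (-3*(1 + 7)*(-25))*(-11) = (-3*8*(-25))*(-11) = -24*(-25)*(-11) = 600*(-11) = -6600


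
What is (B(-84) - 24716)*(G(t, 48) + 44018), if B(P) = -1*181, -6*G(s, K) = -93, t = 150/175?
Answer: -2192604099/2 ≈ -1.0963e+9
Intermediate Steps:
t = 6/7 (t = 150*(1/175) = 6/7 ≈ 0.85714)
G(s, K) = 31/2 (G(s, K) = -1/6*(-93) = 31/2)
B(P) = -181
(B(-84) - 24716)*(G(t, 48) + 44018) = (-181 - 24716)*(31/2 + 44018) = -24897*88067/2 = -2192604099/2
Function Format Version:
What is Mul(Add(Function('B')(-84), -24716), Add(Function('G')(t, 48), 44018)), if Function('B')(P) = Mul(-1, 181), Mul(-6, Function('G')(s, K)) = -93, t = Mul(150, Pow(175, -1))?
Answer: Rational(-2192604099, 2) ≈ -1.0963e+9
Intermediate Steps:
t = Rational(6, 7) (t = Mul(150, Rational(1, 175)) = Rational(6, 7) ≈ 0.85714)
Function('G')(s, K) = Rational(31, 2) (Function('G')(s, K) = Mul(Rational(-1, 6), -93) = Rational(31, 2))
Function('B')(P) = -181
Mul(Add(Function('B')(-84), -24716), Add(Function('G')(t, 48), 44018)) = Mul(Add(-181, -24716), Add(Rational(31, 2), 44018)) = Mul(-24897, Rational(88067, 2)) = Rational(-2192604099, 2)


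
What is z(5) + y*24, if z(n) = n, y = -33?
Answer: -787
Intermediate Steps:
z(5) + y*24 = 5 - 33*24 = 5 - 792 = -787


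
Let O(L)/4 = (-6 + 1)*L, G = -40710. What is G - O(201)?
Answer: -36690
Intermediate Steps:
O(L) = -20*L (O(L) = 4*((-6 + 1)*L) = 4*(-5*L) = -20*L)
G - O(201) = -40710 - (-20)*201 = -40710 - 1*(-4020) = -40710 + 4020 = -36690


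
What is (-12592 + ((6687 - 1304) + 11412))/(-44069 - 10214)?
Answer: -4203/54283 ≈ -0.077428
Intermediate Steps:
(-12592 + ((6687 - 1304) + 11412))/(-44069 - 10214) = (-12592 + (5383 + 11412))/(-54283) = (-12592 + 16795)*(-1/54283) = 4203*(-1/54283) = -4203/54283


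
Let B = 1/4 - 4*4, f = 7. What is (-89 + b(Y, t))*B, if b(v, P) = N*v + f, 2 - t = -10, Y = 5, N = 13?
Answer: 1071/4 ≈ 267.75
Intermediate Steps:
t = 12 (t = 2 - 1*(-10) = 2 + 10 = 12)
b(v, P) = 7 + 13*v (b(v, P) = 13*v + 7 = 7 + 13*v)
B = -63/4 (B = 1/4 - 16 = -63/4 ≈ -15.750)
(-89 + b(Y, t))*B = (-89 + (7 + 13*5))*(-63/4) = (-89 + (7 + 65))*(-63/4) = (-89 + 72)*(-63/4) = -17*(-63/4) = 1071/4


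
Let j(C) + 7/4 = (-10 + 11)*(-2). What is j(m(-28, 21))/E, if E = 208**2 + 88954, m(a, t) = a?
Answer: -15/528872 ≈ -2.8362e-5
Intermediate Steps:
j(C) = -15/4 (j(C) = -7/4 + (-10 + 11)*(-2) = -7/4 + 1*(-2) = -7/4 - 2 = -15/4)
E = 132218 (E = 43264 + 88954 = 132218)
j(m(-28, 21))/E = -15/4/132218 = -15/4*1/132218 = -15/528872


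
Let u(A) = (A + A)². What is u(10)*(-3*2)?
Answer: -2400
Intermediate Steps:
u(A) = 4*A² (u(A) = (2*A)² = 4*A²)
u(10)*(-3*2) = (4*10²)*(-3*2) = (4*100)*(-6) = 400*(-6) = -2400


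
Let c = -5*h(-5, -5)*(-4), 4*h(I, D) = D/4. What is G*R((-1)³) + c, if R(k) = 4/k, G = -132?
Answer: 2087/4 ≈ 521.75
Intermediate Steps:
h(I, D) = D/16 (h(I, D) = (D/4)/4 = D/16)
c = -25/4 (c = -5*(-5)/16*(-4) = -5*(-5/16)*(-4) = (25/16)*(-4) = -25/4 ≈ -6.2500)
G*R((-1)³) + c = -528/((-1)³) - 25/4 = -528/(-1) - 25/4 = -528*(-1) - 25/4 = -132*(-4) - 25/4 = 528 - 25/4 = 2087/4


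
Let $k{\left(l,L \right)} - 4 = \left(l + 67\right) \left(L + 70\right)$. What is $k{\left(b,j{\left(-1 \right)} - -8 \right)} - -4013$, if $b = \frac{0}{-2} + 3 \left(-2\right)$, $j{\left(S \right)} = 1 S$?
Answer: $8714$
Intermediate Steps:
$j{\left(S \right)} = S$
$b = -6$ ($b = 0 \left(- \frac{1}{2}\right) - 6 = 0 - 6 = -6$)
$k{\left(l,L \right)} = 4 + \left(67 + l\right) \left(70 + L\right)$ ($k{\left(l,L \right)} = 4 + \left(l + 67\right) \left(L + 70\right) = 4 + \left(67 + l\right) \left(70 + L\right)$)
$k{\left(b,j{\left(-1 \right)} - -8 \right)} - -4013 = \left(4694 + 67 \left(-1 - -8\right) + 70 \left(-6\right) + \left(-1 - -8\right) \left(-6\right)\right) - -4013 = \left(4694 + 67 \left(-1 + 8\right) - 420 + \left(-1 + 8\right) \left(-6\right)\right) + 4013 = \left(4694 + 67 \cdot 7 - 420 + 7 \left(-6\right)\right) + 4013 = \left(4694 + 469 - 420 - 42\right) + 4013 = 4701 + 4013 = 8714$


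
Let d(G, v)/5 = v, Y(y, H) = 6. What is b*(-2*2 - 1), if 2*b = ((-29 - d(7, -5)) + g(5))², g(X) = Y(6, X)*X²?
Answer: -53290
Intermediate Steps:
d(G, v) = 5*v
g(X) = 6*X²
b = 10658 (b = ((-29 - 5*(-5)) + 6*5²)²/2 = ((-29 - 1*(-25)) + 6*25)²/2 = ((-29 + 25) + 150)²/2 = (-4 + 150)²/2 = (½)*146² = (½)*21316 = 10658)
b*(-2*2 - 1) = 10658*(-2*2 - 1) = 10658*(-4 - 1) = 10658*(-5) = -53290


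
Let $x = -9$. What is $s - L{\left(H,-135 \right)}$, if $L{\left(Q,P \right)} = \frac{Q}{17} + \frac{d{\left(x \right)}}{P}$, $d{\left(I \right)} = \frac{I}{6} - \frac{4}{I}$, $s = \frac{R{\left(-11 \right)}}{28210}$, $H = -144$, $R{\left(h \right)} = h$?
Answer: $\frac{493083848}{58267755} \approx 8.4624$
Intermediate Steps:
$s = - \frac{11}{28210} \approx -0.00038993$
$d{\left(I \right)} = - \frac{4}{I} + \frac{I}{6}$ ($d{\left(I \right)} = I \frac{1}{6} - \frac{4}{I} = \frac{I}{6} - \frac{4}{I} = - \frac{4}{I} + \frac{I}{6}$)
$L{\left(Q,P \right)} = - \frac{19}{18 P} + \frac{Q}{17}$ ($L{\left(Q,P \right)} = \frac{Q}{17} + \frac{- \frac{4}{-9} + \frac{1}{6} \left(-9\right)}{P} = Q \frac{1}{17} + \frac{\left(-4\right) \left(- \frac{1}{9}\right) - \frac{3}{2}}{P} = \frac{Q}{17} + \frac{\frac{4}{9} - \frac{3}{2}}{P} = \frac{Q}{17} - \frac{19}{18 P} = - \frac{19}{18 P} + \frac{Q}{17}$)
$s - L{\left(H,-135 \right)} = - \frac{11}{28210} - \left(- \frac{19}{18 \left(-135\right)} + \frac{1}{17} \left(-144\right)\right) = - \frac{11}{28210} - \left(\left(- \frac{19}{18}\right) \left(- \frac{1}{135}\right) - \frac{144}{17}\right) = - \frac{11}{28210} - \left(\frac{19}{2430} - \frac{144}{17}\right) = - \frac{11}{28210} - - \frac{349597}{41310} = - \frac{11}{28210} + \frac{349597}{41310} = \frac{493083848}{58267755}$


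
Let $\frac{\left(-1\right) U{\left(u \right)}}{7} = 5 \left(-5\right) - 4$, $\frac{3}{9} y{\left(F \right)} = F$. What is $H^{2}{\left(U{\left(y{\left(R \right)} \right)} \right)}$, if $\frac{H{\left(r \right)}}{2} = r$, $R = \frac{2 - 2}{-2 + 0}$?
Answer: $164836$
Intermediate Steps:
$R = 0$ ($R = \frac{0}{-2} = 0 \left(- \frac{1}{2}\right) = 0$)
$y{\left(F \right)} = 3 F$
$U{\left(u \right)} = 203$ ($U{\left(u \right)} = - 7 \left(5 \left(-5\right) - 4\right) = - 7 \left(-25 - 4\right) = \left(-7\right) \left(-29\right) = 203$)
$H{\left(r \right)} = 2 r$
$H^{2}{\left(U{\left(y{\left(R \right)} \right)} \right)} = \left(2 \cdot 203\right)^{2} = 406^{2} = 164836$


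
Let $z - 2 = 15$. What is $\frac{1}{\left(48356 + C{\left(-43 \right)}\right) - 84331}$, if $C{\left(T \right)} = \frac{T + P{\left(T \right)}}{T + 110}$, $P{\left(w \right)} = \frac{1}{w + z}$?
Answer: $- \frac{1742}{62669569} \approx -2.7797 \cdot 10^{-5}$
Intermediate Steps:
$z = 17$ ($z = 2 + 15 = 17$)
$P{\left(w \right)} = \frac{1}{17 + w}$ ($P{\left(w \right)} = \frac{1}{w + 17} = \frac{1}{17 + w}$)
$C{\left(T \right)} = \frac{T + \frac{1}{17 + T}}{110 + T}$ ($C{\left(T \right)} = \frac{T + \frac{1}{17 + T}}{T + 110} = \frac{T + \frac{1}{17 + T}}{110 + T}$)
$\frac{1}{\left(48356 + C{\left(-43 \right)}\right) - 84331} = \frac{1}{\left(48356 + \frac{1 - 43 \left(17 - 43\right)}{\left(17 - 43\right) \left(110 - 43\right)}\right) - 84331} = \frac{1}{\left(48356 + \frac{1 - -1118}{\left(-26\right) 67}\right) - 84331} = \frac{1}{\left(48356 - \frac{1 + 1118}{1742}\right) - 84331} = \frac{1}{\left(48356 - \frac{1}{1742} \cdot 1119\right) - 84331} = \frac{1}{\left(48356 - \frac{1119}{1742}\right) - 84331} = \frac{1}{\frac{84235033}{1742} - 84331} = \frac{1}{- \frac{62669569}{1742}} = - \frac{1742}{62669569}$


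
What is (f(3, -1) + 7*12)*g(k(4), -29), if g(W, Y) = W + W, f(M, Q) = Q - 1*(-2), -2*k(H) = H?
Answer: -340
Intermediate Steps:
k(H) = -H/2
f(M, Q) = 2 + Q (f(M, Q) = Q + 2 = 2 + Q)
g(W, Y) = 2*W
(f(3, -1) + 7*12)*g(k(4), -29) = ((2 - 1) + 7*12)*(2*(-½*4)) = (1 + 84)*(2*(-2)) = 85*(-4) = -340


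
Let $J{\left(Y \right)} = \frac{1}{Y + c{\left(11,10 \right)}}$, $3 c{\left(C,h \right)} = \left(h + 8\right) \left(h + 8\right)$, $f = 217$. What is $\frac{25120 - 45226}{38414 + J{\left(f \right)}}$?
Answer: $- \frac{2178150}{4161517} \approx -0.5234$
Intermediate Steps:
$c{\left(C,h \right)} = \frac{\left(8 + h\right)^{2}}{3}$ ($c{\left(C,h \right)} = \frac{\left(h + 8\right) \left(h + 8\right)}{3} = \frac{\left(8 + h\right) \left(8 + h\right)}{3} = \frac{\left(8 + h\right)^{2}}{3}$)
$J{\left(Y \right)} = \frac{1}{108 + Y}$ ($J{\left(Y \right)} = \frac{1}{Y + \frac{\left(8 + 10\right)^{2}}{3}} = \frac{1}{Y + \frac{18^{2}}{3}} = \frac{1}{Y + \frac{1}{3} \cdot 324} = \frac{1}{Y + 108} = \frac{1}{108 + Y}$)
$\frac{25120 - 45226}{38414 + J{\left(f \right)}} = \frac{25120 - 45226}{38414 + \frac{1}{108 + 217}} = - \frac{20106}{38414 + \frac{1}{325}} = - \frac{20106}{\frac{12484551}{325}} = \left(-20106\right) \frac{325}{12484551} = - \frac{2178150}{4161517}$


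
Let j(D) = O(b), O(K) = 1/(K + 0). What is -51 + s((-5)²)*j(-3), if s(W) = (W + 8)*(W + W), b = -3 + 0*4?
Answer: -601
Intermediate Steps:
b = -3 (b = -3 + 0 = -3)
O(K) = 1/K
j(D) = -⅓ (j(D) = 1/(-3) = -⅓)
s(W) = 2*W*(8 + W) (s(W) = (8 + W)*(2*W) = 2*W*(8 + W))
-51 + s((-5)²)*j(-3) = -51 + (2*(-5)²*(8 + (-5)²))*(-⅓) = -51 + (2*25*(8 + 25))*(-⅓) = -51 + (2*25*33)*(-⅓) = -51 + 1650*(-⅓) = -51 - 550 = -601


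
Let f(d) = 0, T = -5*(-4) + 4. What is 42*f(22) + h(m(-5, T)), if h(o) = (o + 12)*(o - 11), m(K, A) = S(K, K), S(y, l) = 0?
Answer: -132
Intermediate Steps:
T = 24 (T = 20 + 4 = 24)
m(K, A) = 0
h(o) = (-11 + o)*(12 + o) (h(o) = (12 + o)*(-11 + o) = (-11 + o)*(12 + o))
42*f(22) + h(m(-5, T)) = 42*0 + (-132 + 0 + 0²) = 0 + (-132 + 0 + 0) = 0 - 132 = -132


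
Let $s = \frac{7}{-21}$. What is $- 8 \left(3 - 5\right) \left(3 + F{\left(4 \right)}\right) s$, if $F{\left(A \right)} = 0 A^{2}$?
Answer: $-16$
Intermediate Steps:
$F{\left(A \right)} = 0$
$s = - \frac{1}{3}$ ($s = 7 \left(- \frac{1}{21}\right) = - \frac{1}{3} \approx -0.33333$)
$- 8 \left(3 - 5\right) \left(3 + F{\left(4 \right)}\right) s = - 8 \left(3 - 5\right) \left(3 + 0\right) \left(- \frac{1}{3}\right) = - 8 \left(\left(-2\right) 3\right) \left(- \frac{1}{3}\right) = \left(-8\right) \left(-6\right) \left(- \frac{1}{3}\right) = 48 \left(- \frac{1}{3}\right) = -16$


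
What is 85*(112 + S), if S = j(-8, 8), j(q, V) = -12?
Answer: 8500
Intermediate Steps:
S = -12
85*(112 + S) = 85*(112 - 12) = 85*100 = 8500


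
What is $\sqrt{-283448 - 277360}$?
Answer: $6 i \sqrt{15578} \approx 748.87 i$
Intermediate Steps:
$\sqrt{-283448 - 277360} = \sqrt{-560808} = 6 i \sqrt{15578}$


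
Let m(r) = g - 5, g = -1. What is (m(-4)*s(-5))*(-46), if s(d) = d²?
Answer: 6900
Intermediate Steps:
m(r) = -6 (m(r) = -1 - 5 = -6)
(m(-4)*s(-5))*(-46) = -6*(-5)²*(-46) = -6*25*(-46) = -150*(-46) = 6900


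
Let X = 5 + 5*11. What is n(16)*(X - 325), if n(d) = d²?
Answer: -67840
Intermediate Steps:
X = 60 (X = 5 + 55 = 60)
n(16)*(X - 325) = 16²*(60 - 325) = 256*(-265) = -67840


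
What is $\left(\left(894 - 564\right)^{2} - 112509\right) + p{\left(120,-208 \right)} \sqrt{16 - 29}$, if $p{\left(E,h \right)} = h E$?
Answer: $-3609 - 24960 i \sqrt{13} \approx -3609.0 - 89995.0 i$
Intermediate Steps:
$p{\left(E,h \right)} = E h$
$\left(\left(894 - 564\right)^{2} - 112509\right) + p{\left(120,-208 \right)} \sqrt{16 - 29} = \left(\left(894 - 564\right)^{2} - 112509\right) + 120 \left(-208\right) \sqrt{16 - 29} = \left(330^{2} - 112509\right) - 24960 \sqrt{-13} = \left(108900 - 112509\right) - 24960 i \sqrt{13} = -3609 - 24960 i \sqrt{13}$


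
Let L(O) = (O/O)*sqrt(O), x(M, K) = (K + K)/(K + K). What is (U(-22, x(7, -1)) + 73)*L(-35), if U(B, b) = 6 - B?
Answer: 101*I*sqrt(35) ≈ 597.52*I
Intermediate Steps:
x(M, K) = 1 (x(M, K) = (2*K)/((2*K)) = (2*K)*(1/(2*K)) = 1)
L(O) = sqrt(O) (L(O) = 1*sqrt(O) = sqrt(O))
(U(-22, x(7, -1)) + 73)*L(-35) = ((6 - 1*(-22)) + 73)*sqrt(-35) = ((6 + 22) + 73)*(I*sqrt(35)) = (28 + 73)*(I*sqrt(35)) = 101*(I*sqrt(35)) = 101*I*sqrt(35)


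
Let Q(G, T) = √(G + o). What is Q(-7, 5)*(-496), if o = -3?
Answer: -496*I*√10 ≈ -1568.5*I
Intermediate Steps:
Q(G, T) = √(-3 + G) (Q(G, T) = √(G - 3) = √(-3 + G))
Q(-7, 5)*(-496) = √(-3 - 7)*(-496) = √(-10)*(-496) = (I*√10)*(-496) = -496*I*√10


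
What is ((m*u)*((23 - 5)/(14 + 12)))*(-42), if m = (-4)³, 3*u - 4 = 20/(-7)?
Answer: 9216/13 ≈ 708.92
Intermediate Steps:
u = 8/21 (u = 4/3 + (20/(-7))/3 = 4/3 + (20*(-⅐))/3 = 4/3 + (⅓)*(-20/7) = 4/3 - 20/21 = 8/21 ≈ 0.38095)
m = -64
((m*u)*((23 - 5)/(14 + 12)))*(-42) = ((-64*8/21)*((23 - 5)/(14 + 12)))*(-42) = -3072/(7*26)*(-42) = -512/21*9/13*(-42) = -1536/91*(-42) = 9216/13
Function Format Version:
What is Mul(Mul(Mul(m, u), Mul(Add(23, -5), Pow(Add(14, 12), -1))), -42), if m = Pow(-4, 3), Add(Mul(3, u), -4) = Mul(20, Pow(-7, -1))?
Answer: Rational(9216, 13) ≈ 708.92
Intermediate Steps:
u = Rational(8, 21) (u = Add(Rational(4, 3), Mul(Rational(1, 3), Mul(20, Pow(-7, -1)))) = Add(Rational(4, 3), Mul(Rational(1, 3), Mul(20, Rational(-1, 7)))) = Add(Rational(4, 3), Mul(Rational(1, 3), Rational(-20, 7))) = Add(Rational(4, 3), Rational(-20, 21)) = Rational(8, 21) ≈ 0.38095)
m = -64
Mul(Mul(Mul(m, u), Mul(Add(23, -5), Pow(Add(14, 12), -1))), -42) = Mul(Mul(Mul(-64, Rational(8, 21)), Mul(Add(23, -5), Pow(Add(14, 12), -1))), -42) = Mul(Mul(Rational(-512, 21), Mul(18, Pow(26, -1))), -42) = Mul(Mul(Rational(-512, 21), Mul(18, Rational(1, 26))), -42) = Mul(Mul(Rational(-512, 21), Rational(9, 13)), -42) = Mul(Rational(-1536, 91), -42) = Rational(9216, 13)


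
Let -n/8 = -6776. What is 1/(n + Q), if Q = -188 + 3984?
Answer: 1/58004 ≈ 1.7240e-5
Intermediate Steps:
Q = 3796
n = 54208 (n = -8*(-6776) = 54208)
1/(n + Q) = 1/(54208 + 3796) = 1/58004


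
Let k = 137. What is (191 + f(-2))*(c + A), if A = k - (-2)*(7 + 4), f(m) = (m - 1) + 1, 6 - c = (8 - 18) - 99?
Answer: 51786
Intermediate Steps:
c = 115 (c = 6 - ((8 - 18) - 99) = 6 - (-10 - 99) = 6 - 1*(-109) = 6 + 109 = 115)
f(m) = m (f(m) = (-1 + m) + 1 = m)
A = 159 (A = 137 - (-2)*(7 + 4) = 137 - (-2)*11 = 137 - 1*(-22) = 137 + 22 = 159)
(191 + f(-2))*(c + A) = (191 - 2)*(115 + 159) = 189*274 = 51786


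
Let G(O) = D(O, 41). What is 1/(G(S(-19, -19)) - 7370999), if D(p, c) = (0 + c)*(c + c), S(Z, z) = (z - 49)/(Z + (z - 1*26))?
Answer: -1/7367637 ≈ -1.3573e-7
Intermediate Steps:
S(Z, z) = (-49 + z)/(-26 + Z + z) (S(Z, z) = (-49 + z)/(Z + (z - 26)) = (-49 + z)/(Z + (-26 + z)) = (-49 + z)/(-26 + Z + z))
D(p, c) = 2*c² (D(p, c) = c*(2*c) = 2*c²)
G(O) = 3362 (G(O) = 2*41² = 2*1681 = 3362)
1/(G(S(-19, -19)) - 7370999) = 1/(3362 - 7370999) = 1/(-7367637) = -1/7367637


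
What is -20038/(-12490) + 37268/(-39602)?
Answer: 82016889/123657245 ≈ 0.66326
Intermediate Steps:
-20038/(-12490) + 37268/(-39602) = -20038*(-1/12490) + 37268*(-1/39602) = 10019/6245 - 18634/19801 = 82016889/123657245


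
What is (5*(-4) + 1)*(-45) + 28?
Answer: 883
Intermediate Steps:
(5*(-4) + 1)*(-45) + 28 = (-20 + 1)*(-45) + 28 = -19*(-45) + 28 = 855 + 28 = 883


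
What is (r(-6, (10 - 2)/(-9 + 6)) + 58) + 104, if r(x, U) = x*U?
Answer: 178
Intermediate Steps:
r(x, U) = U*x
(r(-6, (10 - 2)/(-9 + 6)) + 58) + 104 = (((10 - 2)/(-9 + 6))*(-6) + 58) + 104 = ((8/(-3))*(-6) + 58) + 104 = ((8*(-1/3))*(-6) + 58) + 104 = (-8/3*(-6) + 58) + 104 = (16 + 58) + 104 = 74 + 104 = 178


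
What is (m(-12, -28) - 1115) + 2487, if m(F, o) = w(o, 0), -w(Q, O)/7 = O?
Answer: 1372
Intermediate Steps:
w(Q, O) = -7*O
m(F, o) = 0 (m(F, o) = -7*0 = 0)
(m(-12, -28) - 1115) + 2487 = (0 - 1115) + 2487 = -1115 + 2487 = 1372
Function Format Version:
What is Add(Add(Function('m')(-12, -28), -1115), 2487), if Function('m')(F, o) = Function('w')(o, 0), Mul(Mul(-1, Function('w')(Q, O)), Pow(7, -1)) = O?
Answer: 1372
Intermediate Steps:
Function('w')(Q, O) = Mul(-7, O)
Function('m')(F, o) = 0 (Function('m')(F, o) = Mul(-7, 0) = 0)
Add(Add(Function('m')(-12, -28), -1115), 2487) = Add(Add(0, -1115), 2487) = Add(-1115, 2487) = 1372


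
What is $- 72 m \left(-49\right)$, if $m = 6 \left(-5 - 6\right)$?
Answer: $-232848$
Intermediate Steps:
$m = -66$ ($m = 6 \left(-11\right) = -66$)
$- 72 m \left(-49\right) = \left(-72\right) \left(-66\right) \left(-49\right) = 4752 \left(-49\right) = -232848$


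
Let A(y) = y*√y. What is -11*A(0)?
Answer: 0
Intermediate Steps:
A(y) = y^(3/2)
-11*A(0) = -11*0^(3/2) = -11*0 = 0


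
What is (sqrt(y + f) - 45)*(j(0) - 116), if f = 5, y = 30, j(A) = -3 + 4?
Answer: 5175 - 115*sqrt(35) ≈ 4494.6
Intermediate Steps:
j(A) = 1
(sqrt(y + f) - 45)*(j(0) - 116) = (sqrt(30 + 5) - 45)*(1 - 116) = (sqrt(35) - 45)*(-115) = (-45 + sqrt(35))*(-115) = 5175 - 115*sqrt(35)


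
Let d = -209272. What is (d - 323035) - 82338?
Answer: -614645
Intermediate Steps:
(d - 323035) - 82338 = (-209272 - 323035) - 82338 = -532307 - 82338 = -614645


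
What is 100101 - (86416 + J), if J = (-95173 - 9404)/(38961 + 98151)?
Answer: 625494099/45704 ≈ 13686.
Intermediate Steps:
J = -34859/45704 (J = -104577/137112 = -104577*1/137112 = -34859/45704 ≈ -0.76271)
100101 - (86416 + J) = 100101 - (86416 - 34859/45704) = 100101 - 1*3949522005/45704 = 100101 - 3949522005/45704 = 625494099/45704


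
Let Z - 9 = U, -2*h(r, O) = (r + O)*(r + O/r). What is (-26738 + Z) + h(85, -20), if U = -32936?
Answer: -2122275/34 ≈ -62420.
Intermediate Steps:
h(r, O) = -(O + r)*(r + O/r)/2 (h(r, O) = -(r + O)*(r + O/r)/2 = -(O + r)*(r + O/r)/2)
Z = -32927 (Z = 9 - 32936 = -32927)
(-26738 + Z) + h(85, -20) = (-26738 - 32927) + (½)*(-1*(-20)² - 1*85*(-20 + 85² - 20*85))/85 = -59665 + (½)*(1/85)*(-1*400 - 1*85*(-20 + 7225 - 1700)) = -59665 + (½)*(1/85)*(-400 - 1*85*5505) = -59665 + (½)*(1/85)*(-400 - 467925) = -59665 + (½)*(1/85)*(-468325) = -59665 - 93665/34 = -2122275/34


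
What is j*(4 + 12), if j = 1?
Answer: 16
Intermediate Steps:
j*(4 + 12) = 1*(4 + 12) = 1*16 = 16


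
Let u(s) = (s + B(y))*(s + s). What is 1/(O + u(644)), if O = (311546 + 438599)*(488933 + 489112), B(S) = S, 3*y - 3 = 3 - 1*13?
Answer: 3/2201029178975 ≈ 1.3630e-12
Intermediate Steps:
y = -7/3 (y = 1 + (3 - 1*13)/3 = 1 + (3 - 13)/3 = 1 + (⅓)*(-10) = 1 - 10/3 = -7/3 ≈ -2.3333)
u(s) = 2*s*(-7/3 + s) (u(s) = (s - 7/3)*(s + s) = (-7/3 + s)*(2*s) = 2*s*(-7/3 + s))
O = 733675566525 (O = 750145*978045 = 733675566525)
1/(O + u(644)) = 1/(733675566525 + (⅔)*644*(-7 + 3*644)) = 1/(733675566525 + (⅔)*644*(-7 + 1932)) = 1/(733675566525 + (⅔)*644*1925) = 1/(733675566525 + 2479400/3) = 1/(2201029178975/3) = 3/2201029178975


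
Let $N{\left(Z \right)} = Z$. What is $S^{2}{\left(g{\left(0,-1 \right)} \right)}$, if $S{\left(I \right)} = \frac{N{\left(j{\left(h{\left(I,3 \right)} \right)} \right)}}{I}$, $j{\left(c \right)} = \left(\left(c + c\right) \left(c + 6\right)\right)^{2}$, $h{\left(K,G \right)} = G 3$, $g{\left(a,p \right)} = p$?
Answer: $5314410000$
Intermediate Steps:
$h{\left(K,G \right)} = 3 G$
$j{\left(c \right)} = 4 c^{2} \left(6 + c\right)^{2}$ ($j{\left(c \right)} = \left(2 c \left(6 + c\right)\right)^{2} = 4 c^{2} \left(6 + c\right)^{2}$)
$S{\left(I \right)} = \frac{72900}{I}$ ($S{\left(I \right)} = \frac{4 \left(3 \cdot 3\right)^{2} \left(6 + 3 \cdot 3\right)^{2}}{I} = \frac{4 \cdot 9^{2} \left(6 + 9\right)^{2}}{I} = \frac{4 \cdot 81 \cdot 15^{2}}{I} = \frac{4 \cdot 81 \cdot 225}{I} = \frac{72900}{I}$)
$S^{2}{\left(g{\left(0,-1 \right)} \right)} = \left(\frac{72900}{-1}\right)^{2} = \left(72900 \left(-1\right)\right)^{2} = \left(-72900\right)^{2} = 5314410000$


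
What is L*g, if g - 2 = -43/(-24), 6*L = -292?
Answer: -6643/36 ≈ -184.53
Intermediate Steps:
L = -146/3 (L = (1/6)*(-292) = -146/3 ≈ -48.667)
g = 91/24 (g = 2 - 43/(-24) = 2 - 43*(-1/24) = 2 + 43/24 = 91/24 ≈ 3.7917)
L*g = -146/3*91/24 = -6643/36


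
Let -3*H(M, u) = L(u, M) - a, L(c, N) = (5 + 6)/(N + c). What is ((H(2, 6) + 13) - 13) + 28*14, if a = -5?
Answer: 3119/8 ≈ 389.88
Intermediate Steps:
L(c, N) = 11/(N + c)
H(M, u) = -5/3 - 11/(3*(M + u)) (H(M, u) = -(11/(M + u) - 1*(-5))/3 = -(11/(M + u) + 5)/3 = -(5 + 11/(M + u))/3 = -5/3 - 11/(3*(M + u)))
((H(2, 6) + 13) - 13) + 28*14 = (((-11 - 5*2 - 5*6)/(3*(2 + 6)) + 13) - 13) + 28*14 = (((⅓)*(-11 - 10 - 30)/8 + 13) - 13) + 392 = (((⅓)*(⅛)*(-51) + 13) - 13) + 392 = ((-17/8 + 13) - 13) + 392 = (87/8 - 13) + 392 = -17/8 + 392 = 3119/8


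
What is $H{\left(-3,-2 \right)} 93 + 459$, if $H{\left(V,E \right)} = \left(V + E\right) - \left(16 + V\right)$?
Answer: $-1215$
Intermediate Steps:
$H{\left(V,E \right)} = -16 + E$ ($H{\left(V,E \right)} = \left(E + V\right) - \left(16 + V\right) = -16 + E$)
$H{\left(-3,-2 \right)} 93 + 459 = \left(-16 - 2\right) 93 + 459 = \left(-18\right) 93 + 459 = -1674 + 459 = -1215$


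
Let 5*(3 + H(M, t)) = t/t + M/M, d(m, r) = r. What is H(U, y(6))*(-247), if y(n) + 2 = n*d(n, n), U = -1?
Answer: 3211/5 ≈ 642.20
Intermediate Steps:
y(n) = -2 + n² (y(n) = -2 + n*n = -2 + n²)
H(M, t) = -13/5 (H(M, t) = -3 + (t/t + M/M)/5 = -3 + (1 + 1)/5 = -3 + (⅕)*2 = -3 + ⅖ = -13/5)
H(U, y(6))*(-247) = -13/5*(-247) = 3211/5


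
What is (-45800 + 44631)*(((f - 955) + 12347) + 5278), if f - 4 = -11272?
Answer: -6314938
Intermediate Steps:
f = -11268 (f = 4 - 11272 = -11268)
(-45800 + 44631)*(((f - 955) + 12347) + 5278) = (-45800 + 44631)*(((-11268 - 955) + 12347) + 5278) = -1169*((-12223 + 12347) + 5278) = -1169*(124 + 5278) = -1169*5402 = -6314938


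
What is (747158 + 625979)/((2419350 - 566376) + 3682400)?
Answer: 1373137/5535374 ≈ 0.24807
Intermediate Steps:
(747158 + 625979)/((2419350 - 566376) + 3682400) = 1373137/(1852974 + 3682400) = 1373137/5535374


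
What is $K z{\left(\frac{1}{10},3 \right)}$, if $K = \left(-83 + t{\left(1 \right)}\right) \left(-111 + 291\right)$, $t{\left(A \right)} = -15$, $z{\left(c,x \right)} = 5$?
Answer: $-88200$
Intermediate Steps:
$K = -17640$ ($K = \left(-83 - 15\right) \left(-111 + 291\right) = \left(-98\right) 180 = -17640$)
$K z{\left(\frac{1}{10},3 \right)} = \left(-17640\right) 5 = -88200$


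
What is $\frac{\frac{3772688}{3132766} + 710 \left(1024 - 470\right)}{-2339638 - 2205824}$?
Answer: $- \frac{102687162594}{1186655733991} \approx -0.086535$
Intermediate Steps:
$\frac{\frac{3772688}{3132766} + 710 \left(1024 - 470\right)}{-2339638 - 2205824} = \frac{3772688 \cdot \frac{1}{3132766} + 710 \cdot 554}{-4545462} = \left(\frac{1886344}{1566383} + 393340\right) \left(- \frac{1}{4545462}\right) = \frac{616122975564}{1566383} \left(- \frac{1}{4545462}\right) = - \frac{102687162594}{1186655733991}$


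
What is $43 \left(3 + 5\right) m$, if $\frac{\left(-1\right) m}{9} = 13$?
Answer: $-40248$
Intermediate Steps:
$m = -117$ ($m = \left(-9\right) 13 = -117$)
$43 \left(3 + 5\right) m = 43 \left(3 + 5\right) \left(-117\right) = 43 \cdot 8 \left(-117\right) = 344 \left(-117\right) = -40248$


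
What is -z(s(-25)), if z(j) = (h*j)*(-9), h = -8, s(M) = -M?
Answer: -1800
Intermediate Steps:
z(j) = 72*j (z(j) = -8*j*(-9) = 72*j)
-z(s(-25)) = -72*(-1*(-25)) = -72*25 = -1*1800 = -1800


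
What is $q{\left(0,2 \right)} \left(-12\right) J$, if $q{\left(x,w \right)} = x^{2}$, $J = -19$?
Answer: $0$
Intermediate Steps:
$q{\left(0,2 \right)} \left(-12\right) J = 0^{2} \left(-12\right) \left(-19\right) = 0 \left(-12\right) \left(-19\right) = 0 \left(-19\right) = 0$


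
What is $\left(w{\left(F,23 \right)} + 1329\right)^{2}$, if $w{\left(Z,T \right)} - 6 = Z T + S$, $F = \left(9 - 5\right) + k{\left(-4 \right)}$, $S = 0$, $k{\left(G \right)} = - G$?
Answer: $2307361$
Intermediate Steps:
$F = 8$ ($F = \left(9 - 5\right) - -4 = 4 + 4 = 8$)
$w{\left(Z,T \right)} = 6 + T Z$ ($w{\left(Z,T \right)} = 6 + \left(Z T + 0\right) = 6 + \left(T Z + 0\right) = 6 + T Z$)
$\left(w{\left(F,23 \right)} + 1329\right)^{2} = \left(\left(6 + 23 \cdot 8\right) + 1329\right)^{2} = \left(\left(6 + 184\right) + 1329\right)^{2} = \left(190 + 1329\right)^{2} = 1519^{2} = 2307361$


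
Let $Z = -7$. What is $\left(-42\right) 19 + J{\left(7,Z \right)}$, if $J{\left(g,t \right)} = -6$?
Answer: $-804$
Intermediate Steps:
$\left(-42\right) 19 + J{\left(7,Z \right)} = \left(-42\right) 19 - 6 = -798 - 6 = -804$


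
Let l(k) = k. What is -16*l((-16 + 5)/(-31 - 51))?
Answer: -88/41 ≈ -2.1463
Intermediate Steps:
-16*l((-16 + 5)/(-31 - 51)) = -16*(-16 + 5)/(-31 - 51) = -(-176)/(-82) = -(-176)*(-1)/82 = -16*11/82 = -88/41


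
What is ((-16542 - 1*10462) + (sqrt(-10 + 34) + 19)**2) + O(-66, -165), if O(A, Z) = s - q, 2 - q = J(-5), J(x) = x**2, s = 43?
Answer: -26553 + 76*sqrt(6) ≈ -26367.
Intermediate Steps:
q = -23 (q = 2 - 1*(-5)**2 = 2 - 1*25 = 2 - 25 = -23)
O(A, Z) = 66 (O(A, Z) = 43 - 1*(-23) = 43 + 23 = 66)
((-16542 - 1*10462) + (sqrt(-10 + 34) + 19)**2) + O(-66, -165) = ((-16542 - 1*10462) + (sqrt(-10 + 34) + 19)**2) + 66 = ((-16542 - 10462) + (sqrt(24) + 19)**2) + 66 = (-27004 + (2*sqrt(6) + 19)**2) + 66 = (-27004 + (19 + 2*sqrt(6))**2) + 66 = -26938 + (19 + 2*sqrt(6))**2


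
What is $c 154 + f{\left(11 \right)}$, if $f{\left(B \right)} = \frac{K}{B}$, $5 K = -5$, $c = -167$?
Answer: $- \frac{282899}{11} \approx -25718.0$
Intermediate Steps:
$K = -1$ ($K = \frac{1}{5} \left(-5\right) = -1$)
$f{\left(B \right)} = - \frac{1}{B}$
$c 154 + f{\left(11 \right)} = \left(-167\right) 154 - \frac{1}{11} = -25718 - \frac{1}{11} = - \frac{282899}{11}$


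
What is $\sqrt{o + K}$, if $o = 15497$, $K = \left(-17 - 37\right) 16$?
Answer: $\sqrt{14633} \approx 120.97$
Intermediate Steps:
$K = -864$ ($K = \left(-54\right) 16 = -864$)
$\sqrt{o + K} = \sqrt{15497 - 864} = \sqrt{14633}$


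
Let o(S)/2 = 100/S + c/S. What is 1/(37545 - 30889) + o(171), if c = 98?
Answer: 292883/126464 ≈ 2.3159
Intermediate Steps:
o(S) = 396/S (o(S) = 2*(100/S + 98/S) = 2*(198/S) = 396/S)
1/(37545 - 30889) + o(171) = 1/(37545 - 30889) + 396/171 = 1/6656 + 396*(1/171) = 1/6656 + 44/19 = 292883/126464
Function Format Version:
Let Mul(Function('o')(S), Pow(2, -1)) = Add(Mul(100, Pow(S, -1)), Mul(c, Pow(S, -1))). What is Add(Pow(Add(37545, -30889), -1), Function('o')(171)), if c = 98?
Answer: Rational(292883, 126464) ≈ 2.3159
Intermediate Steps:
Function('o')(S) = Mul(396, Pow(S, -1)) (Function('o')(S) = Mul(2, Add(Mul(100, Pow(S, -1)), Mul(98, Pow(S, -1)))) = Mul(2, Mul(198, Pow(S, -1))) = Mul(396, Pow(S, -1)))
Add(Pow(Add(37545, -30889), -1), Function('o')(171)) = Add(Pow(Add(37545, -30889), -1), Mul(396, Pow(171, -1))) = Add(Pow(6656, -1), Mul(396, Rational(1, 171))) = Add(Rational(1, 6656), Rational(44, 19)) = Rational(292883, 126464)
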